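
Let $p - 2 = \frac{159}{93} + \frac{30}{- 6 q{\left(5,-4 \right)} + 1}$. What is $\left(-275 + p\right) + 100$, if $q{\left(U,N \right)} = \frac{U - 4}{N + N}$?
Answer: $- \frac{33450}{217} \approx -154.15$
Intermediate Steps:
$q{\left(U,N \right)} = \frac{-4 + U}{2 N}$
$p = \frac{4525}{217}$ ($p = 2 + \left(\frac{159}{93} + \frac{30}{- 6 \frac{-4 + 5}{2 \left(-4\right)} + 1}\right) = 2 + \left(159 \cdot \frac{1}{93} + \frac{30}{- 6 \cdot \frac{1}{2} \left(- \frac{1}{4}\right) 1 + 1}\right) = 2 + \left(\frac{53}{31} + \frac{30}{\left(-6\right) \left(- \frac{1}{8}\right) + 1}\right) = 2 + \left(\frac{53}{31} + \frac{30}{\frac{3}{4} + 1}\right) = 2 + \left(\frac{53}{31} + \frac{30}{\frac{7}{4}}\right) = 2 + \left(\frac{53}{31} + 30 \cdot \frac{4}{7}\right) = 2 + \left(\frac{53}{31} + \frac{120}{7}\right) = 2 + \frac{4091}{217} = \frac{4525}{217} \approx 20.853$)
$\left(-275 + p\right) + 100 = \left(-275 + \frac{4525}{217}\right) + 100 = - \frac{55150}{217} + 100 = - \frac{33450}{217}$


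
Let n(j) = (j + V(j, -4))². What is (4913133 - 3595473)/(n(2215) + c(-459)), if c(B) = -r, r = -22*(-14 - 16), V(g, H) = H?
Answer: 439220/1629287 ≈ 0.26958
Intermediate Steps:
n(j) = (-4 + j)² (n(j) = (j - 4)² = (-4 + j)²)
r = 660 (r = -22*(-30) = 660)
c(B) = -660 (c(B) = -1*660 = -660)
(4913133 - 3595473)/(n(2215) + c(-459)) = (4913133 - 3595473)/((-4 + 2215)² - 660) = 1317660/(2211² - 660) = 1317660/(4888521 - 660) = 1317660/4887861 = 1317660*(1/4887861) = 439220/1629287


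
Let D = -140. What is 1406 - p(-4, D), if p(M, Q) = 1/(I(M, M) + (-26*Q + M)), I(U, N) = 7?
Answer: 5122057/3643 ≈ 1406.0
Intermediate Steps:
p(M, Q) = 1/(7 + M - 26*Q) (p(M, Q) = 1/(7 + (-26*Q + M)) = 1/(7 + (M - 26*Q)) = 1/(7 + M - 26*Q))
1406 - p(-4, D) = 1406 - 1/(7 - 4 - 26*(-140)) = 1406 - 1/(7 - 4 + 3640) = 1406 - 1/3643 = 5122057/3643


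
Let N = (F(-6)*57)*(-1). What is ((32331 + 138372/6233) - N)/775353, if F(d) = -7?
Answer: 66390176/1610925083 ≈ 0.041212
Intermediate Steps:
N = 399 (N = -7*57*(-1) = -399*(-1) = 399)
((32331 + 138372/6233) - N)/775353 = ((32331 + 138372/6233) - 1*399)/775353 = ((32331 + 138372*(1/6233)) - 399)*(1/775353) = ((32331 + 138372/6233) - 399)*(1/775353) = (201657495/6233 - 399)*(1/775353) = (199170528/6233)*(1/775353) = 66390176/1610925083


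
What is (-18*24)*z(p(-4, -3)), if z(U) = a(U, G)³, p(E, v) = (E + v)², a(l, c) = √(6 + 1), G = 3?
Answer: -3024*√7 ≈ -8000.8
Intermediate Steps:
a(l, c) = √7
z(U) = 7*√7 (z(U) = (√7)³ = 7*√7)
(-18*24)*z(p(-4, -3)) = (-18*24)*(7*√7) = -3024*√7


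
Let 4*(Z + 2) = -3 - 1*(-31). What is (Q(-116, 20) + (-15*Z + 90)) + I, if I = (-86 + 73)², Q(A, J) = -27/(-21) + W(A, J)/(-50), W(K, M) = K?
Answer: 32831/175 ≈ 187.61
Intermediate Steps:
Q(A, J) = 9/7 - A/50 (Q(A, J) = -27/(-21) + A/(-50) = -27*(-1/21) + A*(-1/50) = 9/7 - A/50)
I = 169 (I = (-13)² = 169)
Z = 5 (Z = -2 + (-3 - 1*(-31))/4 = -2 + (-3 + 31)/4 = -2 + (¼)*28 = -2 + 7 = 5)
(Q(-116, 20) + (-15*Z + 90)) + I = ((9/7 - 1/50*(-116)) + (-15*5 + 90)) + 169 = ((9/7 + 58/25) + (-75 + 90)) + 169 = (631/175 + 15) + 169 = 3256/175 + 169 = 32831/175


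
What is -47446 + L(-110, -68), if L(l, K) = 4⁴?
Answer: -47190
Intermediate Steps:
L(l, K) = 256
-47446 + L(-110, -68) = -47446 + 256 = -47190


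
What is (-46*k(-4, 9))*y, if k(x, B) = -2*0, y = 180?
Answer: 0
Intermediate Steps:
k(x, B) = 0
(-46*k(-4, 9))*y = -46*0*180 = 0*180 = 0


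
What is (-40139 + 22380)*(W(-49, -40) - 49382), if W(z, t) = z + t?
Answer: 878555489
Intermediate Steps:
W(z, t) = t + z
(-40139 + 22380)*(W(-49, -40) - 49382) = (-40139 + 22380)*((-40 - 49) - 49382) = -17759*(-89 - 49382) = -17759*(-49471) = 878555489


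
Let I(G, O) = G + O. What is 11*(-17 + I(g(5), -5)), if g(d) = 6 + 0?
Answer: -176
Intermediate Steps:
g(d) = 6
11*(-17 + I(g(5), -5)) = 11*(-17 + (6 - 5)) = 11*(-17 + 1) = 11*(-16) = -176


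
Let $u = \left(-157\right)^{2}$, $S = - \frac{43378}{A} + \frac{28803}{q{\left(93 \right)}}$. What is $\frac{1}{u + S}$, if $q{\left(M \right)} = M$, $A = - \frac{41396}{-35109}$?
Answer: $- \frac{641638}{7591395571} \approx -8.4522 \cdot 10^{-5}$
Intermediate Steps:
$A = \frac{41396}{35109}$ ($A = \left(-41396\right) \left(- \frac{1}{35109}\right) = \frac{41396}{35109} \approx 1.1791$)
$S = - \frac{23407130633}{641638}$ ($S = - \frac{43378}{\frac{41396}{35109}} + \frac{28803}{93} = \left(-43378\right) \frac{35109}{41396} + 28803 \cdot \frac{1}{93} = - \frac{761479101}{20698} + \frac{9601}{31} = - \frac{23407130633}{641638} \approx -36480.0$)
$u = 24649$
$\frac{1}{u + S} = \frac{1}{24649 - \frac{23407130633}{641638}} = \frac{1}{- \frac{7591395571}{641638}} = - \frac{641638}{7591395571}$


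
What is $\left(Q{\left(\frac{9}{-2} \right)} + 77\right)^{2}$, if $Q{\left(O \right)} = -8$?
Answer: $4761$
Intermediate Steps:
$\left(Q{\left(\frac{9}{-2} \right)} + 77\right)^{2} = \left(-8 + 77\right)^{2} = 69^{2} = 4761$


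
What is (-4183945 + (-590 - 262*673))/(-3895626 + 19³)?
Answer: 4360861/3888767 ≈ 1.1214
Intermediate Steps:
(-4183945 + (-590 - 262*673))/(-3895626 + 19³) = (-4183945 + (-590 - 176326))/(-3895626 + 6859) = (-4183945 - 176916)/(-3888767) = -4360861*(-1/3888767) = 4360861/3888767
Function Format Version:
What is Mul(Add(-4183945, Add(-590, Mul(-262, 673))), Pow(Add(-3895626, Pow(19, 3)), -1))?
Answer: Rational(4360861, 3888767) ≈ 1.1214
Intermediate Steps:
Mul(Add(-4183945, Add(-590, Mul(-262, 673))), Pow(Add(-3895626, Pow(19, 3)), -1)) = Mul(Add(-4183945, Add(-590, -176326)), Pow(Add(-3895626, 6859), -1)) = Mul(Add(-4183945, -176916), Pow(-3888767, -1)) = Mul(-4360861, Rational(-1, 3888767)) = Rational(4360861, 3888767)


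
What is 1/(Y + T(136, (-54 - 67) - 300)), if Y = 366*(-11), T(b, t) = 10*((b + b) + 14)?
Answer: -1/1166 ≈ -0.00085763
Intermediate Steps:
T(b, t) = 140 + 20*b (T(b, t) = 10*(2*b + 14) = 10*(14 + 2*b) = 140 + 20*b)
Y = -4026
1/(Y + T(136, (-54 - 67) - 300)) = 1/(-4026 + (140 + 20*136)) = 1/(-4026 + (140 + 2720)) = 1/(-4026 + 2860) = 1/(-1166) = -1/1166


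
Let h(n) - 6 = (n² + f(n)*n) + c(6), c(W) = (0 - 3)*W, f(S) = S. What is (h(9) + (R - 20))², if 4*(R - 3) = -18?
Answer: 66049/4 ≈ 16512.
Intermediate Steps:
R = -3/2 (R = 3 + (¼)*(-18) = 3 - 9/2 = -3/2 ≈ -1.5000)
c(W) = -3*W
h(n) = -12 + 2*n² (h(n) = 6 + ((n² + n*n) - 3*6) = 6 + ((n² + n²) - 18) = 6 + (2*n² - 18) = 6 + (-18 + 2*n²) = -12 + 2*n²)
(h(9) + (R - 20))² = ((-12 + 2*9²) + (-3/2 - 20))² = ((-12 + 2*81) - 43/2)² = ((-12 + 162) - 43/2)² = (150 - 43/2)² = (257/2)² = 66049/4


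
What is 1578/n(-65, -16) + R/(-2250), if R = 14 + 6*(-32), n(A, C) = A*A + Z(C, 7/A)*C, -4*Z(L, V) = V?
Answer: 139830383/308921625 ≈ 0.45264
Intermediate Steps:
Z(L, V) = -V/4
n(A, C) = A**2 - 7*C/(4*A) (n(A, C) = A*A + (-7/(4*A))*C = A**2 + (-7/(4*A))*C = A**2 - 7*C/(4*A))
R = -178 (R = 14 - 192 = -178)
1578/n(-65, -16) + R/(-2250) = 1578/((((-65)**3 - 7/4*(-16))/(-65))) - 178/(-2250) = 1578/((-(-274625 + 28)/65)) - 178*(-1/2250) = 1578/((-1/65*(-274597))) + 89/1125 = 1578/(274597/65) + 89/1125 = 1578*(65/274597) + 89/1125 = 102570/274597 + 89/1125 = 139830383/308921625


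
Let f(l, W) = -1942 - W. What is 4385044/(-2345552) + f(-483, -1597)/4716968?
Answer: -1292807590127/691493357896 ≈ -1.8696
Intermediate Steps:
4385044/(-2345552) + f(-483, -1597)/4716968 = 4385044/(-2345552) + (-1942 - 1*(-1597))/4716968 = 4385044*(-1/2345552) + (-1942 + 1597)*(1/4716968) = -1096261/586388 - 345*1/4716968 = -1096261/586388 - 345/4716968 = -1292807590127/691493357896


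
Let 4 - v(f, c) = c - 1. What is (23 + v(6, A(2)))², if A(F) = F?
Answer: 676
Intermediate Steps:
v(f, c) = 5 - c (v(f, c) = 4 - (c - 1) = 4 - (-1 + c) = 4 + (1 - c) = 5 - c)
(23 + v(6, A(2)))² = (23 + (5 - 1*2))² = (23 + (5 - 2))² = (23 + 3)² = 26² = 676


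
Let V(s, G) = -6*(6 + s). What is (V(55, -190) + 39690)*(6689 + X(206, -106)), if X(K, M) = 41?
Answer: 264650520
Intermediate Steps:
V(s, G) = -36 - 6*s
(V(55, -190) + 39690)*(6689 + X(206, -106)) = ((-36 - 6*55) + 39690)*(6689 + 41) = ((-36 - 330) + 39690)*6730 = (-366 + 39690)*6730 = 39324*6730 = 264650520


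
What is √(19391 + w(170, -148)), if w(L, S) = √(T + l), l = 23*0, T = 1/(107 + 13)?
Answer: √(17451900 + 15*√30)/30 ≈ 139.25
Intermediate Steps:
T = 1/120 ≈ 0.0083333
l = 0
w(L, S) = √30/60 (w(L, S) = √(1/120 + 0) = √(1/120) = √30/60)
√(19391 + w(170, -148)) = √(19391 + √30/60)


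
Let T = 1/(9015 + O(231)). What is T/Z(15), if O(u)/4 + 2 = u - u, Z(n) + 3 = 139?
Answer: 1/1224952 ≈ 8.1636e-7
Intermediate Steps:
Z(n) = 136 (Z(n) = -3 + 139 = 136)
O(u) = -8 (O(u) = -8 + 4*(u - u) = -8 + 4*0 = -8 + 0 = -8)
T = 1/9007 (T = 1/(9015 - 8) = 1/9007 ≈ 0.00011102)
T/Z(15) = (1/9007)/136 = (1/9007)*(1/136) = 1/1224952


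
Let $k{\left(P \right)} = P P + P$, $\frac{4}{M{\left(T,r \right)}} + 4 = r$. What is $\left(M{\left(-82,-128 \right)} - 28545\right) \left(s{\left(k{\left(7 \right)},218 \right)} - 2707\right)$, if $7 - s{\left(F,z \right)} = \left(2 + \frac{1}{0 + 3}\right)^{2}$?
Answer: $\frac{22936417114}{297} \approx 7.7227 \cdot 10^{7}$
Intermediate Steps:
$M{\left(T,r \right)} = \frac{4}{-4 + r}$
$k{\left(P \right)} = P + P^{2}$ ($k{\left(P \right)} = P^{2} + P = P + P^{2}$)
$s{\left(F,z \right)} = \frac{14}{9}$ ($s{\left(F,z \right)} = 7 - \left(2 + \frac{1}{0 + 3}\right)^{2} = 7 - \left(2 + \frac{1}{3}\right)^{2} = 7 - \left(\frac{7}{3}\right)^{2} = 7 - \frac{49}{9} = \frac{14}{9}$)
$\left(M{\left(-82,-128 \right)} - 28545\right) \left(s{\left(k{\left(7 \right)},218 \right)} - 2707\right) = \left(\frac{4}{-4 - 128} - 28545\right) \left(\frac{14}{9} - 2707\right) = \left(\frac{4}{-132} - 28545\right) \left(- \frac{24349}{9}\right) = \left(4 \left(- \frac{1}{132}\right) - 28545\right) \left(- \frac{24349}{9}\right) = \left(- \frac{1}{33} - 28545\right) \left(- \frac{24349}{9}\right) = \left(- \frac{941986}{33}\right) \left(- \frac{24349}{9}\right) = \frac{22936417114}{297}$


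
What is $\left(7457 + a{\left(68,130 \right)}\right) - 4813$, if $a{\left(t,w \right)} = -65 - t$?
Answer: $2511$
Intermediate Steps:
$\left(7457 + a{\left(68,130 \right)}\right) - 4813 = \left(7457 - 133\right) - 4813 = 7324 - 4813 = 2511$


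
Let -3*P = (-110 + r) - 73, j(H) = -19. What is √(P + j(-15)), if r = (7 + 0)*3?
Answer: √35 ≈ 5.9161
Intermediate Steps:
r = 21 (r = 7*3 = 21)
P = 54 (P = -((-110 + 21) - 73)/3 = -(-89 - 73)/3 = -⅓*(-162) = 54)
√(P + j(-15)) = √(54 - 19) = √35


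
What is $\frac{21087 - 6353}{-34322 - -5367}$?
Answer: $- \frac{14734}{28955} \approx -0.50886$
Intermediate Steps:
$\frac{21087 - 6353}{-34322 - -5367} = \frac{14734}{-34322 + \left(-4614 + 9981\right)} = \frac{14734}{-34322 + 5367} = \frac{14734}{-28955} = 14734 \left(- \frac{1}{28955}\right) = - \frac{14734}{28955}$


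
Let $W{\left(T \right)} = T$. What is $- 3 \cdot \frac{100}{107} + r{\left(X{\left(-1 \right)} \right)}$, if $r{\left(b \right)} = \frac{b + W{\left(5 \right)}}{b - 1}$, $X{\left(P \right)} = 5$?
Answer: $- \frac{65}{214} \approx -0.30374$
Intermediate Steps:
$r{\left(b \right)} = \frac{5 + b}{-1 + b}$ ($r{\left(b \right)} = \frac{b + 5}{b - 1} = \frac{5 + b}{-1 + b}$)
$- 3 \cdot \frac{100}{107} + r{\left(X{\left(-1 \right)} \right)} = - 3 \cdot \frac{100}{107} + \frac{5 + 5}{-1 + 5} = - 3 \cdot 100 \cdot \frac{1}{107} + \frac{1}{4} \cdot 10 = \left(-3\right) \frac{100}{107} + \frac{1}{4} \cdot 10 = - \frac{300}{107} + \frac{5}{2} = - \frac{65}{214}$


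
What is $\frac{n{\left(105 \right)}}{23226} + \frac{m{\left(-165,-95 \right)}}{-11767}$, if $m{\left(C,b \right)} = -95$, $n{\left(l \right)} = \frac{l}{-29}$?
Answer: $\frac{426885}{53916394} \approx 0.0079175$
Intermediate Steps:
$n{\left(l \right)} = - \frac{l}{29}$ ($n{\left(l \right)} = l \left(- \frac{1}{29}\right) = - \frac{l}{29}$)
$\frac{n{\left(105 \right)}}{23226} + \frac{m{\left(-165,-95 \right)}}{-11767} = \frac{\left(- \frac{1}{29}\right) 105}{23226} - \frac{95}{-11767} = \left(- \frac{105}{29}\right) \frac{1}{23226} - - \frac{95}{11767} = - \frac{5}{32074} + \frac{95}{11767} = \frac{426885}{53916394}$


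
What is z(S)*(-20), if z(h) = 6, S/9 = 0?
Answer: -120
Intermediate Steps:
S = 0 (S = 9*0 = 0)
z(S)*(-20) = 6*(-20) = -120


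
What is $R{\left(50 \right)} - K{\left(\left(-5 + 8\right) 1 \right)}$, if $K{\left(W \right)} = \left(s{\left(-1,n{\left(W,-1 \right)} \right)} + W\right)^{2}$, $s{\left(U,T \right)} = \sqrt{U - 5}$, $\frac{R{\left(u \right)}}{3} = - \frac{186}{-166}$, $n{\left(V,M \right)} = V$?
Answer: $\frac{30}{83} - 6 i \sqrt{6} \approx 0.36145 - 14.697 i$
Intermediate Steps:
$R{\left(u \right)} = \frac{279}{83}$ ($R{\left(u \right)} = 3 \left(- \frac{186}{-166}\right) = 3 \left(\left(-186\right) \left(- \frac{1}{166}\right)\right) = 3 \cdot \frac{93}{83} = \frac{279}{83}$)
$s{\left(U,T \right)} = \sqrt{-5 + U}$
$K{\left(W \right)} = \left(W + i \sqrt{6}\right)^{2}$ ($K{\left(W \right)} = \left(\sqrt{-5 - 1} + W\right)^{2} = \left(\sqrt{-6} + W\right)^{2} = \left(i \sqrt{6} + W\right)^{2} = \left(W + i \sqrt{6}\right)^{2}$)
$R{\left(50 \right)} - K{\left(\left(-5 + 8\right) 1 \right)} = \frac{279}{83} - \left(\left(-5 + 8\right) 1 + i \sqrt{6}\right)^{2} = \frac{279}{83} - \left(3 \cdot 1 + i \sqrt{6}\right)^{2} = \frac{279}{83} - \left(3 + i \sqrt{6}\right)^{2}$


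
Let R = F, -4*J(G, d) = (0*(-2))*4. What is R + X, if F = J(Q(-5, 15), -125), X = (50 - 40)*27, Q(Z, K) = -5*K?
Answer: 270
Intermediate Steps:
X = 270 (X = 10*27 = 270)
J(G, d) = 0 (J(G, d) = -0*(-2)*4/4 = -0*4 = -¼*0 = 0)
F = 0
R = 0
R + X = 0 + 270 = 270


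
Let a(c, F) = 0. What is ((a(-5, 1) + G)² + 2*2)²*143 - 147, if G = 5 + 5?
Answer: 1546541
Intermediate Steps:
G = 10
((a(-5, 1) + G)² + 2*2)²*143 - 147 = ((0 + 10)² + 2*2)²*143 - 147 = (10² + 4)²*143 - 147 = (100 + 4)²*143 - 147 = 104²*143 - 147 = 10816*143 - 147 = 1546688 - 147 = 1546541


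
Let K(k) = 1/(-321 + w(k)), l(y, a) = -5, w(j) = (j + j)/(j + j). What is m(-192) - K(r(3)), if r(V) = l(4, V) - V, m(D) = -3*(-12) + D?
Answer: -49919/320 ≈ -156.00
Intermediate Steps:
w(j) = 1 (w(j) = (2*j)/((2*j)) = (2*j)*(1/(2*j)) = 1)
m(D) = 36 + D
r(V) = -5 - V
K(k) = -1/320 (K(k) = 1/(-321 + 1) = 1/(-320) = -1/320)
m(-192) - K(r(3)) = (36 - 192) - 1*(-1/320) = -156 + 1/320 = -49919/320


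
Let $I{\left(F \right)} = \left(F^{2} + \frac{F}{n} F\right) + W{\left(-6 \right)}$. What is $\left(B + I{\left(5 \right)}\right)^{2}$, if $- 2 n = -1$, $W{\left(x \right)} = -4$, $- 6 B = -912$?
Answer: $49729$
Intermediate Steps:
$B = 152$ ($B = \left(- \frac{1}{6}\right) \left(-912\right) = 152$)
$n = \frac{1}{2}$ ($n = \left(- \frac{1}{2}\right) \left(-1\right) = \frac{1}{2} \approx 0.5$)
$I{\left(F \right)} = -4 + 3 F^{2}$ ($I{\left(F \right)} = \left(F^{2} + F \frac{1}{\frac{1}{2}} F\right) - 4 = \left(F^{2} + F 2 F\right) - 4 = \left(F^{2} + 2 F F\right) - 4 = \left(F^{2} + 2 F^{2}\right) - 4 = 3 F^{2} - 4 = -4 + 3 F^{2}$)
$\left(B + I{\left(5 \right)}\right)^{2} = \left(152 - \left(4 - 3 \cdot 5^{2}\right)\right)^{2} = \left(152 + \left(-4 + 3 \cdot 25\right)\right)^{2} = \left(152 + \left(-4 + 75\right)\right)^{2} = \left(152 + 71\right)^{2} = 223^{2} = 49729$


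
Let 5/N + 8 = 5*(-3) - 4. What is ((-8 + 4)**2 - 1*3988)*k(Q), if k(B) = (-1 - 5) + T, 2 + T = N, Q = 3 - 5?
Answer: 292604/9 ≈ 32512.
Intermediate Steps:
Q = -2
N = -5/27 (N = 5/(-8 + (5*(-3) - 4)) = 5/(-8 + (-15 - 4)) = 5/(-8 - 19) = 5/(-27) = 5*(-1/27) = -5/27 ≈ -0.18519)
T = -59/27 (T = -2 - 5/27 = -59/27 ≈ -2.1852)
k(B) = -221/27 (k(B) = (-1 - 5) - 59/27 = -6 - 59/27 = -221/27)
((-8 + 4)**2 - 1*3988)*k(Q) = ((-8 + 4)**2 - 1*3988)*(-221/27) = ((-4)**2 - 3988)*(-221/27) = (16 - 3988)*(-221/27) = -3972*(-221/27) = 292604/9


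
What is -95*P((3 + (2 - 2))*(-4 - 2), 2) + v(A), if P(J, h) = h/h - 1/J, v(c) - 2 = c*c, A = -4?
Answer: -1481/18 ≈ -82.278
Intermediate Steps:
v(c) = 2 + c² (v(c) = 2 + c*c = 2 + c²)
P(J, h) = 1 - 1/J
-95*P((3 + (2 - 2))*(-4 - 2), 2) + v(A) = -95*(-1 + (3 + (2 - 2))*(-4 - 2))/((3 + (2 - 2))*(-4 - 2)) + (2 + (-4)²) = -95*(-1 + (3 + 0)*(-6))/((3 + 0)*(-6)) + (2 + 16) = -95*(-1 + 3*(-6))/(3*(-6)) + 18 = -95*(-1 - 18)/(-18) + 18 = -(-95)*(-19)/18 + 18 = -95*19/18 + 18 = -1805/18 + 18 = -1481/18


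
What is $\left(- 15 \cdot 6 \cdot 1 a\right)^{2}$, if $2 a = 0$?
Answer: $0$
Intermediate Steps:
$a = 0$ ($a = \frac{1}{2} \cdot 0 = 0$)
$\left(- 15 \cdot 6 \cdot 1 a\right)^{2} = \left(- 15 \cdot 6 \cdot 1 \cdot 0\right)^{2} = \left(- 15 \cdot 6 \cdot 0\right)^{2} = \left(\left(-15\right) 0\right)^{2} = 0^{2} = 0$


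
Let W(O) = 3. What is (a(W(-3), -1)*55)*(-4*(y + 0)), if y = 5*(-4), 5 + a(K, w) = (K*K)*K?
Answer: 96800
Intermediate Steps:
a(K, w) = -5 + K³ (a(K, w) = -5 + (K*K)*K = -5 + K²*K = -5 + K³)
y = -20
(a(W(-3), -1)*55)*(-4*(y + 0)) = ((-5 + 3³)*55)*(-4*(-20 + 0)) = ((-5 + 27)*55)*(-4*(-20)) = (22*55)*80 = 1210*80 = 96800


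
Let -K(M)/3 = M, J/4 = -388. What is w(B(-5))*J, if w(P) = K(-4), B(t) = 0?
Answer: -18624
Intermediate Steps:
J = -1552 (J = 4*(-388) = -1552)
K(M) = -3*M
w(P) = 12 (w(P) = -3*(-4) = 12)
w(B(-5))*J = 12*(-1552) = -18624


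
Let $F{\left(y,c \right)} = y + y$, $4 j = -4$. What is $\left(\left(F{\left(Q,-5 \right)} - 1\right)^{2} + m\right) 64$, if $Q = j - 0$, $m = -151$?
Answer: $-9088$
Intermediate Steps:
$j = -1$ ($j = \frac{1}{4} \left(-4\right) = -1$)
$Q = -1$ ($Q = -1 - 0 = -1 + 0 = -1$)
$F{\left(y,c \right)} = 2 y$
$\left(\left(F{\left(Q,-5 \right)} - 1\right)^{2} + m\right) 64 = \left(\left(2 \left(-1\right) - 1\right)^{2} - 151\right) 64 = \left(\left(-2 - 1\right)^{2} - 151\right) 64 = \left(\left(-3\right)^{2} - 151\right) 64 = \left(9 - 151\right) 64 = \left(-142\right) 64 = -9088$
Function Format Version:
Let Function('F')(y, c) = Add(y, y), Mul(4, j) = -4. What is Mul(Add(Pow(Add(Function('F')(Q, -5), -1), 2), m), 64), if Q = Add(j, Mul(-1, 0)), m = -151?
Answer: -9088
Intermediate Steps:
j = -1 (j = Mul(Rational(1, 4), -4) = -1)
Q = -1 (Q = Add(-1, Mul(-1, 0)) = Add(-1, 0) = -1)
Function('F')(y, c) = Mul(2, y)
Mul(Add(Pow(Add(Function('F')(Q, -5), -1), 2), m), 64) = Mul(Add(Pow(Add(Mul(2, -1), -1), 2), -151), 64) = Mul(Add(Pow(Add(-2, -1), 2), -151), 64) = Mul(Add(Pow(-3, 2), -151), 64) = Mul(Add(9, -151), 64) = Mul(-142, 64) = -9088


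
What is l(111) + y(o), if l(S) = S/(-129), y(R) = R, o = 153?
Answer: 6542/43 ≈ 152.14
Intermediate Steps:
l(S) = -S/129 (l(S) = S*(-1/129) = -S/129)
l(111) + y(o) = -1/129*111 + 153 = -37/43 + 153 = 6542/43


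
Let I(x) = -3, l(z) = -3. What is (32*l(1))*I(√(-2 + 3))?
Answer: 288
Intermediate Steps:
(32*l(1))*I(√(-2 + 3)) = (32*(-3))*(-3) = -96*(-3) = 288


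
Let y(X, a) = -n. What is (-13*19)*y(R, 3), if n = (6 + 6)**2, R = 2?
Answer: 35568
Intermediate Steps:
n = 144 (n = 12**2 = 144)
y(X, a) = -144 (y(X, a) = -1*144 = -144)
(-13*19)*y(R, 3) = -13*19*(-144) = -247*(-144) = 35568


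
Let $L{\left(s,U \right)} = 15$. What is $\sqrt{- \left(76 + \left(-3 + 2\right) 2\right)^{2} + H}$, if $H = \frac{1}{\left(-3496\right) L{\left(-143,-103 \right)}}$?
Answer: $\frac{i \sqrt{3764686491510}}{26220} \approx 74.0 i$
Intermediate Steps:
$H = - \frac{1}{52440}$ ($H = \frac{1}{\left(-3496\right) 15} = \left(- \frac{1}{3496}\right) \frac{1}{15} = - \frac{1}{52440} \approx -1.9069 \cdot 10^{-5}$)
$\sqrt{- \left(76 + \left(-3 + 2\right) 2\right)^{2} + H} = \sqrt{- \left(76 + \left(-3 + 2\right) 2\right)^{2} - \frac{1}{52440}} = \sqrt{- \left(76 - 2\right)^{2} - \frac{1}{52440}} = \sqrt{- 74^{2} - \frac{1}{52440}} = \sqrt{\left(-1\right) 5476 - \frac{1}{52440}} = \sqrt{-5476 - \frac{1}{52440}} = \sqrt{- \frac{287161441}{52440}} = \frac{i \sqrt{3764686491510}}{26220}$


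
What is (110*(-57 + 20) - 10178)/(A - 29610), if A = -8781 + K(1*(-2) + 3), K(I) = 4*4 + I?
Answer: 7124/19187 ≈ 0.37129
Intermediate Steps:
K(I) = 16 + I
A = -8764 (A = -8781 + (16 + (1*(-2) + 3)) = -8781 + (16 + (-2 + 3)) = -8781 + (16 + 1) = -8781 + 17 = -8764)
(110*(-57 + 20) - 10178)/(A - 29610) = (110*(-57 + 20) - 10178)/(-8764 - 29610) = (110*(-37) - 10178)/(-38374) = (-4070 - 10178)*(-1/38374) = -14248*(-1/38374) = 7124/19187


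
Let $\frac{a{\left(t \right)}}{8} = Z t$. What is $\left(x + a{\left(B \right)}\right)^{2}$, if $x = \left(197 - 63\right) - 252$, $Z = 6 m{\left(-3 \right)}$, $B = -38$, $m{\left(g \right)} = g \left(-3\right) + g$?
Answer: $122367844$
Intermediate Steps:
$m{\left(g \right)} = - 2 g$ ($m{\left(g \right)} = - 3 g + g = - 2 g$)
$Z = 36$ ($Z = 6 \left(\left(-2\right) \left(-3\right)\right) = 6 \cdot 6 = 36$)
$a{\left(t \right)} = 288 t$ ($a{\left(t \right)} = 8 \cdot 36 t = 288 t$)
$x = -118$ ($x = 134 - 252 = -118$)
$\left(x + a{\left(B \right)}\right)^{2} = \left(-118 + 288 \left(-38\right)\right)^{2} = \left(-118 - 10944\right)^{2} = \left(-11062\right)^{2} = 122367844$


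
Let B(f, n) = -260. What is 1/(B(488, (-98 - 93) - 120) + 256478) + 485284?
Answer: 124338495913/256218 ≈ 4.8528e+5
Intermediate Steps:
1/(B(488, (-98 - 93) - 120) + 256478) + 485284 = 1/(-260 + 256478) + 485284 = 1/256218 + 485284 = 124338495913/256218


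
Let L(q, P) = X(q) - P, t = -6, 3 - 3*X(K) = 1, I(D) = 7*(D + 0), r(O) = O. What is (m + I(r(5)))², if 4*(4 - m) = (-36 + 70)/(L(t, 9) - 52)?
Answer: 200760561/131044 ≈ 1532.0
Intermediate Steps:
I(D) = 7*D
X(K) = ⅔ (X(K) = 1 - ⅓*1 = 1 - ⅓ = ⅔)
L(q, P) = ⅔ - P
m = 1499/362 (m = 4 - (-36 + 70)/(4*((⅔ - 1*9) - 52)) = 4 - 17/(2*((⅔ - 9) - 52)) = 4 - 17/(2*(-25/3 - 52)) = 4 - 17/(2*(-181/3)) = 4 - 17*(-3)/(2*181) = 4 - ¼*(-102/181) = 4 + 51/362 = 1499/362 ≈ 4.1409)
(m + I(r(5)))² = (1499/362 + 7*5)² = (1499/362 + 35)² = (14169/362)² = 200760561/131044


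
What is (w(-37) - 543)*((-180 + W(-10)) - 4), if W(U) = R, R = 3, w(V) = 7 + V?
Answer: 103713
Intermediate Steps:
W(U) = 3
(w(-37) - 543)*((-180 + W(-10)) - 4) = ((7 - 37) - 543)*((-180 + 3) - 4) = (-30 - 543)*(-177 - 4) = -573*(-181) = 103713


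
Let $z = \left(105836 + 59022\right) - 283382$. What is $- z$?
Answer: $118524$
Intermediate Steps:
$z = -118524$ ($z = 164858 - 283382 = -118524$)
$- z = \left(-1\right) \left(-118524\right) = 118524$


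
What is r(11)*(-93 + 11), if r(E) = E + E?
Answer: -1804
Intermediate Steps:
r(E) = 2*E
r(11)*(-93 + 11) = (2*11)*(-93 + 11) = 22*(-82) = -1804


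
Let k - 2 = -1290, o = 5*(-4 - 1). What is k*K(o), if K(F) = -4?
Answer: 5152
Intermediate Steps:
o = -25 (o = 5*(-5) = -25)
k = -1288 (k = 2 - 1290 = -1288)
k*K(o) = -1288*(-4) = 5152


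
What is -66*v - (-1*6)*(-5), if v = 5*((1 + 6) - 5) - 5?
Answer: -360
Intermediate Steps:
v = 5 (v = 5*(7 - 5) - 5 = 5*2 - 5 = 10 - 5 = 5)
-66*v - (-1*6)*(-5) = -66*5 - (-1*6)*(-5) = -330 - (-6)*(-5) = -330 - 1*30 = -330 - 30 = -360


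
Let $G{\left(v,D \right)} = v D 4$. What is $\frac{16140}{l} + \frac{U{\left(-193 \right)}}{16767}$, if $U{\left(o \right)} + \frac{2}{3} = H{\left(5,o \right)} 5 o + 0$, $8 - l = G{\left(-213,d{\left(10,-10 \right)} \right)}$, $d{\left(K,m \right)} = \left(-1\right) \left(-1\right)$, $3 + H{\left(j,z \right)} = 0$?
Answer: $\frac{40966276}{2162943} \approx 18.94$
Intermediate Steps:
$H{\left(j,z \right)} = -3$ ($H{\left(j,z \right)} = -3 + 0 = -3$)
$d{\left(K,m \right)} = 1$
$G{\left(v,D \right)} = 4 D v$ ($G{\left(v,D \right)} = D v 4 = 4 D v$)
$l = 860$ ($l = 8 - 4 \cdot 1 \left(-213\right) = 8 - -852 = 8 + 852 = 860$)
$U{\left(o \right)} = - \frac{2}{3} - 15 o$ ($U{\left(o \right)} = - \frac{2}{3} + \left(- 3 \cdot 5 o + 0\right) = - \frac{2}{3} + \left(- 15 o + 0\right) = - \frac{2}{3} - 15 o$)
$\frac{16140}{l} + \frac{U{\left(-193 \right)}}{16767} = \frac{16140}{860} + \frac{- \frac{2}{3} - -2895}{16767} = 16140 \cdot \frac{1}{860} + \left(- \frac{2}{3} + 2895\right) \frac{1}{16767} = \frac{807}{43} + \frac{8683}{3} \cdot \frac{1}{16767} = \frac{807}{43} + \frac{8683}{50301} = \frac{40966276}{2162943}$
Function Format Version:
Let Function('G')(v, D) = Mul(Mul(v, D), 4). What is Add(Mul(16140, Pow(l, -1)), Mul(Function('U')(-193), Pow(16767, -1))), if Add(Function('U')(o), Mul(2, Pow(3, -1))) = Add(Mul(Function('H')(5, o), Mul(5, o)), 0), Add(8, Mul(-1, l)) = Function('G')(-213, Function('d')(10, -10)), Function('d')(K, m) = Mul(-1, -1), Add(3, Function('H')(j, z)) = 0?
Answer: Rational(40966276, 2162943) ≈ 18.940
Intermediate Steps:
Function('H')(j, z) = -3 (Function('H')(j, z) = Add(-3, 0) = -3)
Function('d')(K, m) = 1
Function('G')(v, D) = Mul(4, D, v) (Function('G')(v, D) = Mul(Mul(D, v), 4) = Mul(4, D, v))
l = 860 (l = Add(8, Mul(-1, Mul(4, 1, -213))) = Add(8, Mul(-1, -852)) = Add(8, 852) = 860)
Function('U')(o) = Add(Rational(-2, 3), Mul(-15, o)) (Function('U')(o) = Add(Rational(-2, 3), Add(Mul(-3, Mul(5, o)), 0)) = Add(Rational(-2, 3), Add(Mul(-15, o), 0)) = Add(Rational(-2, 3), Mul(-15, o)))
Add(Mul(16140, Pow(l, -1)), Mul(Function('U')(-193), Pow(16767, -1))) = Add(Mul(16140, Pow(860, -1)), Mul(Add(Rational(-2, 3), Mul(-15, -193)), Pow(16767, -1))) = Add(Mul(16140, Rational(1, 860)), Mul(Add(Rational(-2, 3), 2895), Rational(1, 16767))) = Add(Rational(807, 43), Mul(Rational(8683, 3), Rational(1, 16767))) = Add(Rational(807, 43), Rational(8683, 50301)) = Rational(40966276, 2162943)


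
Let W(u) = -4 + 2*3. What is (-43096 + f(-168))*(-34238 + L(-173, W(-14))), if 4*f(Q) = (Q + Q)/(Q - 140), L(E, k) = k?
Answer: 16229678508/11 ≈ 1.4754e+9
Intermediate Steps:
W(u) = 2 (W(u) = -4 + 6 = 2)
f(Q) = Q/(2*(-140 + Q)) (f(Q) = ((Q + Q)/(Q - 140))/4 = ((2*Q)/(-140 + Q))/4 = (2*Q/(-140 + Q))/4 = Q/(2*(-140 + Q)))
(-43096 + f(-168))*(-34238 + L(-173, W(-14))) = (-43096 + (½)*(-168)/(-140 - 168))*(-34238 + 2) = (-43096 + (½)*(-168)/(-308))*(-34236) = (-43096 + (½)*(-168)*(-1/308))*(-34236) = (-43096 + 3/11)*(-34236) = -474053/11*(-34236) = 16229678508/11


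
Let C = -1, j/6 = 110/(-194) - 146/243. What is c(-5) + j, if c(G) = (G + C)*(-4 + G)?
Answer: 369224/7857 ≈ 46.993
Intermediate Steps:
j = -55054/7857 (j = 6*(110/(-194) - 146/243) = 6*(110*(-1/194) - 146*1/243) = 6*(-55/97 - 146/243) = 6*(-27527/23571) = -55054/7857 ≈ -7.0070)
c(G) = (-1 + G)*(-4 + G) (c(G) = (G - 1)*(-4 + G) = (-1 + G)*(-4 + G))
c(-5) + j = (4 + (-5)² - 5*(-5)) - 55054/7857 = (4 + 25 + 25) - 55054/7857 = 54 - 55054/7857 = 369224/7857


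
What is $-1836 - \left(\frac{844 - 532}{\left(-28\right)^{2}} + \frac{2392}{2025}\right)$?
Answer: $- \frac{364667591}{198450} \approx -1837.6$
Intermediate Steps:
$-1836 - \left(\frac{844 - 532}{\left(-28\right)^{2}} + \frac{2392}{2025}\right) = -1836 - \left(\frac{312}{784} + 2392 \cdot \frac{1}{2025}\right) = -1836 - \left(312 \cdot \frac{1}{784} + \frac{2392}{2025}\right) = -1836 - \left(\frac{39}{98} + \frac{2392}{2025}\right) = -1836 - \frac{313391}{198450} = - \frac{364667591}{198450}$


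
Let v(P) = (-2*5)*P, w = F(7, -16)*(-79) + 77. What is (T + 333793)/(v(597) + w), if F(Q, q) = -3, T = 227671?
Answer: -70183/707 ≈ -99.269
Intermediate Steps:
w = 314 (w = -3*(-79) + 77 = 237 + 77 = 314)
v(P) = -10*P
(T + 333793)/(v(597) + w) = (227671 + 333793)/(-10*597 + 314) = 561464/(-5970 + 314) = 561464/(-5656) = 561464*(-1/5656) = -70183/707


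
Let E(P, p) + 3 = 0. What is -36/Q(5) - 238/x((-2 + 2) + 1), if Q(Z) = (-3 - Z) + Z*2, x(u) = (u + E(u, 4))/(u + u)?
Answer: 220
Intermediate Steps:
E(P, p) = -3 (E(P, p) = -3 + 0 = -3)
x(u) = (-3 + u)/(2*u) (x(u) = (u - 3)/(u + u) = (-3 + u)/((2*u)) = (-3 + u)*(1/(2*u)) = (-3 + u)/(2*u))
Q(Z) = -3 + Z (Q(Z) = (-3 - Z) + 2*Z = -3 + Z)
-36/Q(5) - 238/x((-2 + 2) + 1) = -36/(-3 + 5) - 238*2*((-2 + 2) + 1)/(-3 + ((-2 + 2) + 1)) = -36/2 - 238*2*(0 + 1)/(-3 + (0 + 1)) = -36*½ - 238*2/(-3 + 1) = -18 - 238/((½)*1*(-2)) = -18 - 238/(-1) = -18 - 238*(-1) = -18 + 238 = 220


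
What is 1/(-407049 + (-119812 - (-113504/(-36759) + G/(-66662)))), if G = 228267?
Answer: -2450428458/1291034363347333 ≈ -1.8980e-6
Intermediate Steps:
1/(-407049 + (-119812 - (-113504/(-36759) + G/(-66662)))) = 1/(-407049 + (-119812 - (-113504/(-36759) + 228267/(-66662)))) = 1/(-407049 + (-119812 - (-113504*(-1/36759) + 228267*(-1/66662)))) = 1/(-407049 + (-119812 - (113504/36759 - 228267/66662))) = 1/(-407049 + (-119812 - 1*(-824463005/2450428458))) = 1/(-407049 + (-119812 + 824463005/2450428458)) = 1/(-407049 - 293589909946891/2450428458) = 1/(-1291034363347333/2450428458) = -2450428458/1291034363347333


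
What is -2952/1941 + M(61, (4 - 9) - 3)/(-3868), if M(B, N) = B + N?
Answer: -3840403/2502596 ≈ -1.5346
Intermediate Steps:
-2952/1941 + M(61, (4 - 9) - 3)/(-3868) = -2952/1941 + (61 + ((4 - 9) - 3))/(-3868) = -2952*1/1941 + (61 + (-5 - 3))*(-1/3868) = -984/647 + (61 - 8)*(-1/3868) = -984/647 + 53*(-1/3868) = -984/647 - 53/3868 = -3840403/2502596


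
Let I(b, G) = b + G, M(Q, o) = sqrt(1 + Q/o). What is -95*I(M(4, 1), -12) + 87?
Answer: 1227 - 95*sqrt(5) ≈ 1014.6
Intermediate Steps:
I(b, G) = G + b
-95*I(M(4, 1), -12) + 87 = -95*(-12 + sqrt((4 + 1)/1)) + 87 = -95*(-12 + sqrt(1*5)) + 87 = -95*(-12 + sqrt(5)) + 87 = (1140 - 95*sqrt(5)) + 87 = 1227 - 95*sqrt(5)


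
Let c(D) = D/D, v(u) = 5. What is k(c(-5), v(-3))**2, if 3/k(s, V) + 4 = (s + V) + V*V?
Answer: 1/81 ≈ 0.012346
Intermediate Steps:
c(D) = 1
k(s, V) = 3/(-4 + V + s + V**2) (k(s, V) = 3/(-4 + ((s + V) + V*V)) = 3/(-4 + ((V + s) + V**2)) = 3/(-4 + (V + s + V**2)) = 3/(-4 + V + s + V**2))
k(c(-5), v(-3))**2 = (3/(-4 + 5 + 1 + 5**2))**2 = (3/(-4 + 5 + 1 + 25))**2 = (3/27)**2 = (3*(1/27))**2 = (1/9)**2 = 1/81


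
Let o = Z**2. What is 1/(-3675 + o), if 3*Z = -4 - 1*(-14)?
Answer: -9/32975 ≈ -0.00027293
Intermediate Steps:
Z = 10/3 (Z = (-4 - 1*(-14))/3 = (-4 + 14)/3 = (1/3)*10 = 10/3 ≈ 3.3333)
o = 100/9 (o = (10/3)**2 = 100/9 ≈ 11.111)
1/(-3675 + o) = 1/(-3675 + 100/9) = 1/(-32975/9) = -9/32975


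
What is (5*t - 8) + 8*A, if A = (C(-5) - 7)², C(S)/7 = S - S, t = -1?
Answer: 379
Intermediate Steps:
C(S) = 0 (C(S) = 7*(S - S) = 7*0 = 0)
A = 49 (A = (0 - 7)² = (-7)² = 49)
(5*t - 8) + 8*A = (5*(-1) - 8) + 8*49 = (-5 - 8) + 392 = -13 + 392 = 379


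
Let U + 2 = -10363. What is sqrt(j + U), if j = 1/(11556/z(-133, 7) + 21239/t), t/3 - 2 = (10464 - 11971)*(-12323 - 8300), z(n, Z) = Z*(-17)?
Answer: I*sqrt(12032490300042027356907885798)/1077439495043 ≈ 101.81*I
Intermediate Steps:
z(n, Z) = -17*Z
U = -10365 (U = -2 - 10363 = -10365)
t = 93236589 (t = 6 + 3*((10464 - 11971)*(-12323 - 8300)) = 6 + 3*(-1507*(-20623)) = 6 + 3*31078861 = 6 + 93236583 = 93236589)
j = -11095154091/1077439495043 (j = 1/(11556/((-17*7)) + 21239/93236589) = 1/(11556/(-119) + 21239*(1/93236589)) = 1/(11556*(-1/119) + 21239/93236589) = 1/(-11556/119 + 21239/93236589) = 1/(-1077439495043/11095154091) = -11095154091/1077439495043 ≈ -0.010298)
sqrt(j + U) = sqrt(-11095154091/1077439495043 - 10365) = sqrt(-11167671461274786/1077439495043) = I*sqrt(12032490300042027356907885798)/1077439495043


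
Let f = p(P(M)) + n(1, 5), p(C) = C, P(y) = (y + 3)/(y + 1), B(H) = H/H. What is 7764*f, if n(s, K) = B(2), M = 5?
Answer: 18116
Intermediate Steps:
B(H) = 1
n(s, K) = 1
P(y) = (3 + y)/(1 + y)
f = 7/3 (f = (3 + 5)/(1 + 5) + 1 = 8/6 + 1 = (1/6)*8 + 1 = 4/3 + 1 = 7/3 ≈ 2.3333)
7764*f = 7764*(7/3) = 18116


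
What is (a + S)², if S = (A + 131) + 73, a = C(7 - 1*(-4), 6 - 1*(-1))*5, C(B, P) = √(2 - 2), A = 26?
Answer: 52900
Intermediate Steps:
C(B, P) = 0 (C(B, P) = √0 = 0)
a = 0 (a = 0*5 = 0)
S = 230 (S = (26 + 131) + 73 = 157 + 73 = 230)
(a + S)² = (0 + 230)² = 230² = 52900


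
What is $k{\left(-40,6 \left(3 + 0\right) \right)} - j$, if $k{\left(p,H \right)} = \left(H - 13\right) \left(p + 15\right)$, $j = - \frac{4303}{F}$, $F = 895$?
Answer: $- \frac{107572}{895} \approx -120.19$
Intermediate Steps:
$j = - \frac{4303}{895} \approx -4.8078$
$k{\left(p,H \right)} = \left(-13 + H\right) \left(15 + p\right)$ ($k{\left(p,H \right)} = \left(H - 13\right) \left(15 + p\right) = \left(-13 + H\right) \left(15 + p\right)$)
$k{\left(-40,6 \left(3 + 0\right) \right)} - j = \left(-195 - -520 + 15 \cdot 6 \left(3 + 0\right) + 6 \left(3 + 0\right) \left(-40\right)\right) - - \frac{4303}{895} = \left(-195 + 520 + 15 \cdot 6 \cdot 3 + 6 \cdot 3 \left(-40\right)\right) + \frac{4303}{895} = \left(-195 + 520 + 15 \cdot 18 + 18 \left(-40\right)\right) + \frac{4303}{895} = \left(-195 + 520 + 270 - 720\right) + \frac{4303}{895} = -125 + \frac{4303}{895} = - \frac{107572}{895}$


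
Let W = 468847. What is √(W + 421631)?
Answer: 3*√98942 ≈ 943.65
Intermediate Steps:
√(W + 421631) = √(468847 + 421631) = √890478 = 3*√98942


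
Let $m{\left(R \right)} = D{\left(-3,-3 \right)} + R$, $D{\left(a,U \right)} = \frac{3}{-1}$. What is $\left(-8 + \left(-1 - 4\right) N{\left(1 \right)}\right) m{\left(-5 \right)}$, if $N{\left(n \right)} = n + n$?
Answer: $144$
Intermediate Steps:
$D{\left(a,U \right)} = -3$ ($D{\left(a,U \right)} = 3 \left(-1\right) = -3$)
$N{\left(n \right)} = 2 n$
$m{\left(R \right)} = -3 + R$
$\left(-8 + \left(-1 - 4\right) N{\left(1 \right)}\right) m{\left(-5 \right)} = \left(-8 + \left(-1 - 4\right) 2 \cdot 1\right) \left(-3 - 5\right) = \left(-8 - 10\right) \left(-8\right) = \left(-18\right) \left(-8\right) = 144$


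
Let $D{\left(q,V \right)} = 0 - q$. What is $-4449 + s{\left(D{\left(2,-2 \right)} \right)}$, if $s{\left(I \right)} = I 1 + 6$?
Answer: $-4445$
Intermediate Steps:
$D{\left(q,V \right)} = - q$
$s{\left(I \right)} = 6 + I$ ($s{\left(I \right)} = I + 6 = 6 + I$)
$-4449 + s{\left(D{\left(2,-2 \right)} \right)} = -4449 + \left(6 - 2\right) = -4449 + 4 = -4445$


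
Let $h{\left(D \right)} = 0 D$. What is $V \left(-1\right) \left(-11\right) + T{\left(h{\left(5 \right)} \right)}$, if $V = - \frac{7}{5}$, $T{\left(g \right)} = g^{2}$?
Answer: $- \frac{77}{5} \approx -15.4$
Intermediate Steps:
$h{\left(D \right)} = 0$
$V = - \frac{7}{5}$ ($V = \left(-7\right) \frac{1}{5} = - \frac{7}{5} \approx -1.4$)
$V \left(-1\right) \left(-11\right) + T{\left(h{\left(5 \right)} \right)} = \left(- \frac{7}{5}\right) \left(-1\right) \left(-11\right) + 0^{2} = \frac{7}{5} \left(-11\right) + 0 = - \frac{77}{5} + 0 = - \frac{77}{5}$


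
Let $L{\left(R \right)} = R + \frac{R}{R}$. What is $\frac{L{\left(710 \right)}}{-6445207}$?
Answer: $- \frac{711}{6445207} \approx -0.00011031$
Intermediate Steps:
$L{\left(R \right)} = 1 + R$ ($L{\left(R \right)} = R + 1 = 1 + R$)
$\frac{L{\left(710 \right)}}{-6445207} = \frac{1 + 710}{-6445207} = 711 \left(- \frac{1}{6445207}\right) = - \frac{711}{6445207}$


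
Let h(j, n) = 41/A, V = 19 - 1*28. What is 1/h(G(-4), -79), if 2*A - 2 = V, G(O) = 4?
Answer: -7/82 ≈ -0.085366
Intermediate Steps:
V = -9 (V = 19 - 28 = -9)
A = -7/2 (A = 1 + (½)*(-9) = 1 - 9/2 = -7/2 ≈ -3.5000)
h(j, n) = -82/7 (h(j, n) = 41/(-7/2) = 41*(-2/7) = -82/7)
1/h(G(-4), -79) = 1/(-82/7) = -7/82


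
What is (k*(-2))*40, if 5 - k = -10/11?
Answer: -5200/11 ≈ -472.73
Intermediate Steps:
k = 65/11 (k = 5 - (-10)/11 = 5 - 1*(-10/11) = 5 + 10/11 = 65/11 ≈ 5.9091)
(k*(-2))*40 = ((65/11)*(-2))*40 = -130/11*40 = -5200/11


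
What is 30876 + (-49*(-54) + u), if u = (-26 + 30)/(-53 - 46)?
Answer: 3318674/99 ≈ 33522.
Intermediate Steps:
u = -4/99 (u = 4/(-99) = 4*(-1/99) = -4/99 ≈ -0.040404)
30876 + (-49*(-54) + u) = 30876 + (-49*(-54) - 4/99) = 30876 + (2646 - 4/99) = 30876 + 261950/99 = 3318674/99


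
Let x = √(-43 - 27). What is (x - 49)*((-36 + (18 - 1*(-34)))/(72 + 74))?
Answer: -392/73 + 8*I*√70/73 ≈ -5.3699 + 0.91689*I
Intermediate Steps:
x = I*√70 (x = √(-70) = I*√70 ≈ 8.3666*I)
(x - 49)*((-36 + (18 - 1*(-34)))/(72 + 74)) = (I*√70 - 49)*((-36 + (18 - 1*(-34)))/(72 + 74)) = (-49 + I*√70)*((-36 + (18 + 34))/146) = (-49 + I*√70)*((-36 + 52)*(1/146)) = (-49 + I*√70)*(16*(1/146)) = (-49 + I*√70)*(8/73) = -392/73 + 8*I*√70/73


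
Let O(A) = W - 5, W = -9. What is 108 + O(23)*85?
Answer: -1082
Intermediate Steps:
O(A) = -14 (O(A) = -9 - 5 = -14)
108 + O(23)*85 = 108 - 14*85 = 108 - 1190 = -1082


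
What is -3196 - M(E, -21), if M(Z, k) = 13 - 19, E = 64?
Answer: -3190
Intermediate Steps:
M(Z, k) = -6
-3196 - M(E, -21) = -3196 - 1*(-6) = -3196 + 6 = -3190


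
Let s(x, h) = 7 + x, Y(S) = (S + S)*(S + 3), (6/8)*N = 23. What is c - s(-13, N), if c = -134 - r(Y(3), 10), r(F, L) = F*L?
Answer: -488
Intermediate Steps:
N = 92/3 (N = (4/3)*23 = 92/3 ≈ 30.667)
Y(S) = 2*S*(3 + S) (Y(S) = (2*S)*(3 + S) = 2*S*(3 + S))
c = -494 (c = -134 - 2*3*(3 + 3)*10 = -134 - 2*3*6*10 = -134 - 36*10 = -134 - 1*360 = -134 - 360 = -494)
c - s(-13, N) = -494 - (7 - 13) = -494 - 1*(-6) = -494 + 6 = -488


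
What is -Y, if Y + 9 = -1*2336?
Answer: 2345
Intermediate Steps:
Y = -2345 (Y = -9 - 1*2336 = -9 - 2336 = -2345)
-Y = -1*(-2345) = 2345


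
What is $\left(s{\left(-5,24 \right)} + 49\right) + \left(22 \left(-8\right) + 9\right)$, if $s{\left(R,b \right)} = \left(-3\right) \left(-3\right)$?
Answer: $-109$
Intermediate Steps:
$s{\left(R,b \right)} = 9$
$\left(s{\left(-5,24 \right)} + 49\right) + \left(22 \left(-8\right) + 9\right) = \left(9 + 49\right) + \left(22 \left(-8\right) + 9\right) = 58 + \left(-176 + 9\right) = 58 - 167 = -109$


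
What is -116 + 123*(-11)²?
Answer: 14767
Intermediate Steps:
-116 + 123*(-11)² = -116 + 123*121 = -116 + 14883 = 14767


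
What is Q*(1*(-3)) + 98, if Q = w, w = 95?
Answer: -187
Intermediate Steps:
Q = 95
Q*(1*(-3)) + 98 = 95*(1*(-3)) + 98 = 95*(-3) + 98 = -285 + 98 = -187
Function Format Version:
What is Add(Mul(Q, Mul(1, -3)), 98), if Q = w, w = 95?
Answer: -187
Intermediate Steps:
Q = 95
Add(Mul(Q, Mul(1, -3)), 98) = Add(Mul(95, Mul(1, -3)), 98) = Add(Mul(95, -3), 98) = Add(-285, 98) = -187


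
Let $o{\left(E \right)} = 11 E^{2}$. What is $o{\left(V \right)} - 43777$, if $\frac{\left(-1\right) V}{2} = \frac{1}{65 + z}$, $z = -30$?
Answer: $- \frac{53626781}{1225} \approx -43777.0$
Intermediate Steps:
$V = - \frac{2}{35}$ ($V = - \frac{2}{65 - 30} = - \frac{2}{35} \approx -0.057143$)
$o{\left(V \right)} - 43777 = 11 \left(- \frac{2}{35}\right)^{2} - 43777 = 11 \cdot \frac{4}{1225} - 43777 = \frac{44}{1225} - 43777 = - \frac{53626781}{1225}$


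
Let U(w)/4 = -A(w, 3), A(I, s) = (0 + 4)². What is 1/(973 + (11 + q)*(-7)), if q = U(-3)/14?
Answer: 1/928 ≈ 0.0010776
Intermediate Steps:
A(I, s) = 16 (A(I, s) = 4² = 16)
U(w) = -64 (U(w) = 4*(-1*16) = 4*(-16) = -64)
q = -32/7 (q = -64/14 = -64*1/14 = -32/7 ≈ -4.5714)
1/(973 + (11 + q)*(-7)) = 1/(973 + (11 - 32/7)*(-7)) = 1/(973 + (45/7)*(-7)) = 1/(973 - 45) = 1/928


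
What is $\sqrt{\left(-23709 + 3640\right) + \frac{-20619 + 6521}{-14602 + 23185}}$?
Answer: $\frac{5 i \sqrt{59142474699}}{8583} \approx 141.67 i$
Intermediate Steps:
$\sqrt{\left(-23709 + 3640\right) + \frac{-20619 + 6521}{-14602 + 23185}} = \sqrt{-20069 - \frac{14098}{8583}} = \sqrt{- \frac{172266325}{8583}} = \frac{5 i \sqrt{59142474699}}{8583}$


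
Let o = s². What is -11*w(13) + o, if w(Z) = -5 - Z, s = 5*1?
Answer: 223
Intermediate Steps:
s = 5
o = 25 (o = 5² = 25)
-11*w(13) + o = -11*(-5 - 1*13) + 25 = -11*(-5 - 13) + 25 = -11*(-18) + 25 = 198 + 25 = 223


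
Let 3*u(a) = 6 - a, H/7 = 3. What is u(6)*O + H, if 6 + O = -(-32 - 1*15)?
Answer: 21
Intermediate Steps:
H = 21 (H = 7*3 = 21)
u(a) = 2 - a/3 (u(a) = (6 - a)/3 = 2 - a/3)
O = 41 (O = -6 - (-32 - 1*15) = -6 - (-32 - 15) = -6 - 1*(-47) = -6 + 47 = 41)
u(6)*O + H = (2 - ⅓*6)*41 + 21 = (2 - 2)*41 + 21 = 0*41 + 21 = 0 + 21 = 21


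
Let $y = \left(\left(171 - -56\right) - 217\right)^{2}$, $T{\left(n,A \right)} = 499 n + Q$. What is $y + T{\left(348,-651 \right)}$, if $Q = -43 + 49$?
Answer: $173758$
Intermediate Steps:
$Q = 6$
$T{\left(n,A \right)} = 6 + 499 n$ ($T{\left(n,A \right)} = 499 n + 6 = 6 + 499 n$)
$y = 100$ ($y = \left(\left(171 + 56\right) - 217\right)^{2} = \left(227 - 217\right)^{2} = 10^{2} = 100$)
$y + T{\left(348,-651 \right)} = 100 + \left(6 + 499 \cdot 348\right) = 100 + \left(6 + 173652\right) = 100 + 173658 = 173758$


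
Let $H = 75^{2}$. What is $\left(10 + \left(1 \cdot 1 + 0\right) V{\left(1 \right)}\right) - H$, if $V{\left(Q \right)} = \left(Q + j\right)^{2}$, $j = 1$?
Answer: $-5611$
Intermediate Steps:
$V{\left(Q \right)} = \left(1 + Q\right)^{2}$ ($V{\left(Q \right)} = \left(Q + 1\right)^{2} = \left(1 + Q\right)^{2}$)
$H = 5625$
$\left(10 + \left(1 \cdot 1 + 0\right) V{\left(1 \right)}\right) - H = \left(10 + \left(1 \cdot 1 + 0\right) \left(1 + 1\right)^{2}\right) - 5625 = \left(10 + \left(1 + 0\right) 2^{2}\right) - 5625 = \left(10 + 1 \cdot 4\right) - 5625 = \left(10 + 4\right) - 5625 = 14 - 5625 = -5611$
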